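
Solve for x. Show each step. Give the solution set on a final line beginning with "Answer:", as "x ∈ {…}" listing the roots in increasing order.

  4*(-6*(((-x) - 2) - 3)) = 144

Step 1. [4*(-6*(((-x) - 2) - 3)) = 144] 4 out front; divide by 4 ⇒ div: -6*(((-x) - 2) - 3) = 36.
Step 2. [-6*(((-x) - 2) - 3) = 36] divide by the outer -6 ⇒ div: ((-x) - 2) - 3 = -6.
Step 3. [((-x) - 2) - 3 = -6] add 3: x sits inside (… - 3). So sub: (-x) - 2 = -3.
Step 4. [(-x) - 2 = -3] the outer -2 inverts by adding 2 ⇒ sub: -x = -1.
Step 5. [-x = -1] flip signs both sides. So neg: x = 1.

Answer: x ∈ {1}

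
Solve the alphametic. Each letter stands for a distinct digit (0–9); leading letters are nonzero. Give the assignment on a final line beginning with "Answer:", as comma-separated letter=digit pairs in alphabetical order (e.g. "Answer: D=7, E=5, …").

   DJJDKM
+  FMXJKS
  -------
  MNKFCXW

Step 1. [col 1: M + S ≡ W (mod 10)] several values work for M in column 1 (M + S ≡ W (mod 10), carry-in 0); try M=1, so M=1.
Step 2. [col 1: M + S ≡ W (mod 10)] several values work for W in column 1 (M + S ≡ W (mod 10), carry-in 0); try W=5, so W=5.
Step 3. [col 1: M + S ≡ W (mod 10)] from column 1 (M=1, W=5, carry-in 0, digits 1,5 already taken and all letters distinct): S must equal 4, so S=4.
Step 4. [col 2: K + K ≡ X (mod 10)] K=3 is one option consistent with column 2 (K + K ≡ X (mod 10), carry-in 0) — take it ⇒ K=3.
Step 5. [col 2: K + K ≡ X (mod 10)] from column 2 (K=3, carry-in 0, digits 1,3,4,5 already taken and all letters distinct): X must equal 6, so X=6.
Step 6. [col 3: D + J ≡ C (mod 10)] no forcing yet in column 3 (carry-in 0); J=2 is free and consistent — try it ⇒ J=2.
Step 7. [col 3: D + J ≡ C (mod 10)] column 3 (D + J ≡ C (mod 10), carry-in 0) doesn't pin D yet; pick D=8 and continue. So D=8.
Step 8. [col 3: D + J ≡ C (mod 10)] in column 3 we have D+J≡C with carry-in 0; given D=8, J=2 and digits 1,2,3,4,5,6,8 already taken and all letters distinct, that pins C to 0. So C=0.
Step 9. [col 4: J + X ≡ F (mod 10)] from column 4 (J=2, X=6, carry-in 1, digits 0,1,2,3,4,5,6,8 already taken and all letters distinct): F must equal 9. So F=9.
Step 10. [col 6: D + F ≡ N (mod 10)] from column 6 (D=8, F=9, carry-in 0, digits 0,1,2,3,4,5,6,8,9 already taken and all letters distinct): N must equal 7 ⇒ N=7.

Answer: C=0, D=8, F=9, J=2, K=3, M=1, N=7, S=4, W=5, X=6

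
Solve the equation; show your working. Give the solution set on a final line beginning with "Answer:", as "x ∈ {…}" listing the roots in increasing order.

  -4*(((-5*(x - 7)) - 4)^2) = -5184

Step 1. [-4*(((-5*(x - 7)) - 4)^2) = -5184] -4·(inner) — divide through by -4, so div: ((-5*(x - 7)) - 4)^2 = 1296.
Step 2. [((-5*(x - 7)) - 4)^2 = 1296] √ both sides: 1296 ≥ 0 gives two branches ⇒ sqrt: (-5*(x - 7)) - 4 = 36 or -36.
Step 3. [(-5*(x - 7)) - 4 = 36 or -36] peel the -4: add 4 from each side. So sub: -5*(x - 7) = 40 or -32.
Step 4. [-5*(x - 7) = 40 or -32] leading coefficient -5: divide by -5. So div: x - 7 = -8 or 32/5.
Step 5. [x - 7 = -8 or 32/5] -7 is outermost — add 7 both sides ⇒ sub: x = -1 or 67/5.

Answer: x ∈ {-1, 67/5}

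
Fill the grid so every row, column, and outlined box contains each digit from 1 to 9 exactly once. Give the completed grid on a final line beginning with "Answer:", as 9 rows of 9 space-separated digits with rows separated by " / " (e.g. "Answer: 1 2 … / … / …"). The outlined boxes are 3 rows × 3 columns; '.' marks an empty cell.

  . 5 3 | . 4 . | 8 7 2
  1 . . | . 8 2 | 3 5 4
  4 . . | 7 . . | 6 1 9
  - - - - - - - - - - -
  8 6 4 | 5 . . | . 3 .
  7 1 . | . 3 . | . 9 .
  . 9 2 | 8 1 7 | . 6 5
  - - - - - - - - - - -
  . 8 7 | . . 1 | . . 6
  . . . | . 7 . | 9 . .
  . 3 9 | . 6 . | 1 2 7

Step 1. [r7c4∈{2,3,4,9}] 3 has one home in row 7: r7c4 ⇒ r7c4=3.
Step 2. [r8c2∈{2,4}] 4 has one home in col 2: r8c2, so r8c2=4.
Step 3. [r9c1∈{5}] nothing but 5 survives at r9c1, so r9c1=5.
Step 4. [r7c5∈{2,5,9}] across row 7, 9 lands solely at r7c5. So r7c5=9.
Step 5. [r2c4∈{6,9}] row 2 places 9 nowhere but r2c4, so r2c4=9.
Step 6. [r1c6∈{6}] nothing but 6 survives at r1c6 ⇒ r1c6=6.
Step 7. [r5c6∈{4}] r5c6 is down to just 4, so r5c6=4.
Step 8. [r5c7∈{2}] r5c7 is down to just 2. So r5c7=2.
Step 9. [r8c6∈{5,8}] row 8 places 5 nowhere but r8c6, so r8c6=5.
Step 10. [r8c1∈{2,6}] 6 has one home in col 1: r8c1, so r8c1=6.
Step 11. [r5c9∈{8}] r5c9's peers cover all but 8 ⇒ r5c9=8.
Step 12. [r7c8∈{4}] r7c8 has the single candidate 4 ⇒ r7c8=4.
Step 13. [r3c5∈{5}] only 5 remains possible at r3c5. So r3c5=5.
Step 14. [r3c2∈{2}] r3c2's peers cover all but 2 ⇒ r3c2=2.
Step 15. [r5c4∈{6}] nothing but 6 survives at r5c4. So r5c4=6.
Step 16. [r2c2∈{7}] only 7 remains possible at r2c2 ⇒ r2c2=7.
Step 17. [r7c7∈{5}] nothing but 5 survives at r7c7, so r7c7=5.
Step 18. [r1c1∈{9}] nothing but 9 survives at r1c1. So r1c1=9.
Step 19. [r3c3∈{8}] r3c3's peers cover all but 8, so r3c3=8.
Step 20. [r4c9∈{1}] only 1 remains possible at r4c9. So r4c9=1.
Step 21. [r8c9∈{3}] nothing but 3 survives at r8c9. So r8c9=3.
Step 22. [r8c3∈{1}] nothing but 1 survives at r8c3 ⇒ r8c3=1.
Step 23. [r4c5∈{2}] nothing but 2 survives at r4c5. So r4c5=2.
Step 24. [r1c4∈{1}] nothing but 1 survives at r1c4. So r1c4=1.
Step 25. [r2c3∈{6}] r2c3 has the single candidate 6 ⇒ r2c3=6.
Step 26. [r6c1∈{3}] nothing but 3 survives at r6c1 ⇒ r6c1=3.
Step 27. [r3c6∈{3}] only 3 remains possible at r3c6 ⇒ r3c6=3.
Step 28. [r6c7∈{4}] r6c7's peers cover all but 4. So r6c7=4.
Step 29. [r4c6∈{9}] r4c6 is down to just 9 ⇒ r4c6=9.
Step 30. [r9c6∈{8}] r9c6 is down to just 8, so r9c6=8.
Step 31. [r8c8∈{8}] r8c8 is down to just 8 ⇒ r8c8=8.
Step 32. [r5c3∈{5}] only 5 remains possible at r5c3, so r5c3=5.
Step 33. [r7c1∈{2}] r7c1's peers cover all but 2 ⇒ r7c1=2.
Step 34. [r8c4∈{2}] r8c4 has the single candidate 2 ⇒ r8c4=2.
Step 35. [r4c7∈{7}] nothing but 7 survives at r4c7 ⇒ r4c7=7.
Step 36. [r9c4∈{4}] r9c4's peers cover all but 4, so r9c4=4.

Answer: 9 5 3 1 4 6 8 7 2 / 1 7 6 9 8 2 3 5 4 / 4 2 8 7 5 3 6 1 9 / 8 6 4 5 2 9 7 3 1 / 7 1 5 6 3 4 2 9 8 / 3 9 2 8 1 7 4 6 5 / 2 8 7 3 9 1 5 4 6 / 6 4 1 2 7 5 9 8 3 / 5 3 9 4 6 8 1 2 7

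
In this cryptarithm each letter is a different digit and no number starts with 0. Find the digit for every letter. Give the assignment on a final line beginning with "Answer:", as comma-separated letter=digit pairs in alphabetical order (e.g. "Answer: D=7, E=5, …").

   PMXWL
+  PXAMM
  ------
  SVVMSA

Step 1. [S] S is the leading digit of a 6-digit sum of two 5-digit numbers; the final carry is exactly 1 ⇒ S=1.
Step 2. [col 1: L + M ≡ A (mod 10)] M=6 is one option consistent with column 1 (L + M ≡ A (mod 10), carry-in 0) — take it ⇒ M=6.
Step 3. [col 1: L + M ≡ A (mod 10)] no forcing yet in column 1 (carry-in 0); L=7 is free and consistent — try it. So L=7.
Step 4. [col 1: L + M ≡ A (mod 10)] in column 1 we have L+M≡A with carry-in 0; given L=7, M=6 and digits 1,6,7 already taken and all letters distinct, that pins A to 3, so A=3.
Step 5. [col 2: W + M ≡ S (mod 10)] from column 2 (M=6, S=1, carry-in 1, digits 1,3,6,7 already taken and all letters distinct): W must equal 4 ⇒ W=4.
Step 6. [col 3: X + A ≡ M (mod 10)] column 3: given A=3, M=6, carry-in 1, and digits 1,3,4,6,7 already taken and all letters distinct, X+A≡M (mod 10) forces X=2 ⇒ X=2.
Step 7. [col 4: M + X ≡ V (mod 10)] column 4 reads M+X+carry(0)=V with M=6, X=2; with digits 1,2,3,4,6,7 already taken and all letters distinct, the only value for V is 8, so V=8.
Step 8. [col 5: P + P ≡ V (mod 10)] from column 5 (V=8, carry-in 0, digits 1,2,3,4,6,7,8 already taken and all letters distinct): P must equal 9. So P=9.

Answer: A=3, L=7, M=6, P=9, S=1, V=8, W=4, X=2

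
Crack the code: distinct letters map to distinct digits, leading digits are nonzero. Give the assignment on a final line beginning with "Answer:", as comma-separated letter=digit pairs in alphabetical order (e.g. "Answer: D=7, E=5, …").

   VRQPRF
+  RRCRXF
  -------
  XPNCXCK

Step 1. [col 1: F + F ≡ K (mod 10)] K=4 is one option consistent with column 1 (F + F ≡ K (mod 10), carry-in 0) — take it, so K=4.
Step 2. [X] the sum has 7 digits but both addends have 6; that extra leading digit X is the final carry, namely 1 ⇒ X=1.
Step 3. [col 1: F + F ≡ K (mod 10)] F=2 is one option consistent with column 1 (F + F ≡ K (mod 10), carry-in 0) — take it, so F=2.
Step 4. [col 2: R + X ≡ C (mod 10)] column 2 (R + X ≡ C (mod 10), carry-in 0) doesn't pin C yet; pick C=7 and continue, so C=7.
Step 5. [col 2: R + X ≡ C (mod 10)] column 2 reads R+X+carry(0)=C with X=1, C=7; with digits 1,2,4,7 already taken and all letters distinct, the only value for R is 6 ⇒ R=6.
Step 6. [col 3: P + R ≡ X (mod 10)] column 3 reads P+R+carry(0)=X with R=6, X=1; with digits 1,2,4,6,7 already taken and all letters distinct, the only value for P is 5 ⇒ P=5.
Step 7. [col 4: Q + C ≡ C (mod 10)] from column 4 (C=7, carry-in 1, digits 1,2,4,5,6,7 already taken and all letters distinct): Q must equal 9. So Q=9.
Step 8. [col 5: R + R ≡ N (mod 10)] from column 5 (R=6, carry-in 1, digits 1,2,4,5,6,7,9 already taken and all letters distinct): N must equal 3 ⇒ N=3.
Step 9. [col 6: V + R ≡ P (mod 10)] column 6: given R=6, P=5, carry-in 1, and digits 1,2,3,4,5,6,7,9 already taken and all letters distinct, V+R≡P (mod 10) forces V=8, so V=8.

Answer: C=7, F=2, K=4, N=3, P=5, Q=9, R=6, V=8, X=1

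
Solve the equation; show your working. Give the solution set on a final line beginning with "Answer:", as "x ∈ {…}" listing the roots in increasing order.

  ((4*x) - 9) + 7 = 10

Step 1. [((4*x) - 9) + 7 = 10] peel the +7: subtract 7 from each side ⇒ sub: (4*x) - 9 = 3.
Step 2. [(4*x) - 9 = 3] add 9: x sits inside (… - 9). So sub: 4*x = 12.
Step 3. [4*x = 12] 4 out front; divide by 4 ⇒ div: x = 3.

Answer: x ∈ {3}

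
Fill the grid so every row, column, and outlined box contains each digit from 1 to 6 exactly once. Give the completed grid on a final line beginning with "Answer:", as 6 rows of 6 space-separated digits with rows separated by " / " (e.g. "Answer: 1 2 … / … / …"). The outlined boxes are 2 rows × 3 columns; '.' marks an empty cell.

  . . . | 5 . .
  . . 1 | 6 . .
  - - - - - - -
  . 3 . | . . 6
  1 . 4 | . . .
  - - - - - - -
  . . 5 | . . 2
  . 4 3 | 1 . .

Step 1. [r3c3∈{2}] r3c3 is down to just 2 ⇒ r3c3=2.
Step 2. [r5c1∈{6}] r5c1 is down to just 6 ⇒ r5c1=6.
Step 3. [r1c6∈{1,3,4}] in col 6, 1 fits only at r1c6. So r1c6=1.
Step 4. [r2c6∈{3,4}] 4 has one home in col 6: r2c6, so r2c6=4.
Step 5. [r3c1∈{5}] r3c1 is down to just 5. So r3c1=5.
Step 6. [r4c6∈{3,5}] in col 6, 3 fits only at r4c6 ⇒ r4c6=3.
Step 7. [r3c4∈{4}] only 4 remains possible at r3c4 ⇒ r3c4=4.
Step 8. [r1c1∈{2,3,4}] r1c1 is the only open cell in row 1 admitting 4 ⇒ r1c1=4.
Step 9. [r1c5∈{2,3}] across row 1, 3 lands solely at r1c5, so r1c5=3.
Step 10. [r1c2∈{2,6}] row 1 places 2 nowhere but r1c2, so r1c2=2.
Step 11. [r4c5∈{2,5}] r4c5 is the only open cell in row 4 admitting 5, so r4c5=5.
Step 12. [r5c4∈{3}] r5c4 has the single candidate 3. So r5c4=3.
Step 13. [r6c6∈{5}] nothing but 5 survives at r6c6. So r6c6=5.
Step 14. [r2c5∈{2}] r2c5's peers cover all but 2. So r2c5=2.
Step 15. [r3c5∈{1}] only 1 remains possible at r3c5 ⇒ r3c5=1.
Step 16. [r4c4∈{2}] r4c4 is down to just 2, so r4c4=2.
Step 17. [r4c2∈{6}] r4c2's peers cover all but 6 ⇒ r4c2=6.
Step 18. [r5c2∈{1}] only 1 remains possible at r5c2, so r5c2=1.
Step 19. [r6c1∈{2}] r6c1 has the single candidate 2. So r6c1=2.
Step 20. [r2c1∈{3}] r2c1 is down to just 3 ⇒ r2c1=3.
Step 21. [r5c5∈{4}] r5c5 has the single candidate 4, so r5c5=4.
Step 22. [r6c5∈{6}] r6c5's peers cover all but 6. So r6c5=6.
Step 23. [r2c2∈{5}] r2c2 is down to just 5 ⇒ r2c2=5.
Step 24. [r1c3∈{6}] nothing but 6 survives at r1c3, so r1c3=6.

Answer: 4 2 6 5 3 1 / 3 5 1 6 2 4 / 5 3 2 4 1 6 / 1 6 4 2 5 3 / 6 1 5 3 4 2 / 2 4 3 1 6 5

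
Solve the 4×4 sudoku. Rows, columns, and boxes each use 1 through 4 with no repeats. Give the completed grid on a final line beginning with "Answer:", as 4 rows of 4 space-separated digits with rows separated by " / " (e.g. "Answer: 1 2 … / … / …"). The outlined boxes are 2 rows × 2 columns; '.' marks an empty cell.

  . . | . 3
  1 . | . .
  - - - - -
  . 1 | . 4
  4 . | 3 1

Step 1. [r1c1∈{2}] r1c1 is down to just 2. So r1c1=2.
Step 2. [r1c2∈{4}] r1c2 has the single candidate 4 ⇒ r1c2=4.
Step 3. [r2c3∈{2,4}] row 2 places 4 nowhere but r2c3 ⇒ r2c3=4.
Step 4. [r2c2∈{3}] only 3 remains possible at r2c2, so r2c2=3.
Step 5. [r2c4∈{2}] r2c4 is down to just 2 ⇒ r2c4=2.
Step 6. [r1c3∈{1}] r1c3 has the single candidate 1. So r1c3=1.
Step 7. [r4c2∈{2}] only 2 remains possible at r4c2. So r4c2=2.
Step 8. [r3c3∈{2}] r3c3's peers cover all but 2 ⇒ r3c3=2.
Step 9. [r3c1∈{3}] r3c1's peers cover all but 3 ⇒ r3c1=3.

Answer: 2 4 1 3 / 1 3 4 2 / 3 1 2 4 / 4 2 3 1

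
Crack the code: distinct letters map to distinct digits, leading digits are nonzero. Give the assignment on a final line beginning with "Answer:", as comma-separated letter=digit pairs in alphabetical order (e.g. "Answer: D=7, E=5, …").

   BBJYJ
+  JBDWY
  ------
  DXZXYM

Step 1. [D] the sum has 6 digits but both addends have 5; that extra leading digit D is the final carry, namely 1 ⇒ D=1.
Step 2. [col 1: J + Y ≡ M (mod 10)] Y=6 is one option consistent with column 1 (J + Y ≡ M (mod 10), carry-in 0) — take it ⇒ Y=6.
Step 3. [col 1: J + Y ≡ M (mod 10)] J=8 is one option consistent with column 1 (J + Y ≡ M (mod 10), carry-in 0) — take it ⇒ J=8.
Step 4. [col 1: J + Y ≡ M (mod 10)] column 1 reads J+Y+carry(0)=M with J=8, Y=6; with digits 1,6,8 already taken and all letters distinct, the only value for M is 4 ⇒ M=4.
Step 5. [col 2: Y + W ≡ Y (mod 10)] in column 2 we have Y+W≡Y with carry-in 1; given Y=6 and digits 1,4,6,8 already taken and all letters distinct, that pins W to 9 ⇒ W=9.
Step 6. [col 3: J + D ≡ X (mod 10)] from column 3 (J=8, D=1, carry-in 1, digits 1,4,6,8,9 already taken and all letters distinct): X must equal 0, so X=0.
Step 7. [col 4: B + B ≡ Z (mod 10)] column 4 (B + B ≡ Z (mod 10), carry-in 1) doesn't pin B yet; pick B=2 and continue. So B=2.
Step 8. [col 4: B + B ≡ Z (mod 10)] in column 4 we have B+B≡Z with carry-in 1; given B=2 and digits 0,1,2,4,6,8,9 already taken and all letters distinct, that pins Z to 5, so Z=5.

Answer: B=2, D=1, J=8, M=4, W=9, X=0, Y=6, Z=5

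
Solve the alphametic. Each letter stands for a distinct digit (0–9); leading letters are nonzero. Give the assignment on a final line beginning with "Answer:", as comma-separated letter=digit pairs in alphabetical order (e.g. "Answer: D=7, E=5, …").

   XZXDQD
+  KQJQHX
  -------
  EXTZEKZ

Step 1. [E] the sum has 7 digits but both addends have 6; that extra leading digit E is the final carry, namely 1, so E=1.
Step 2. [col 1: D + X ≡ Z (mod 10)] no forcing yet in column 1 (carry-in 0); Z=3 is free and consistent — try it. So Z=3.
Step 3. [col 1: D + X ≡ Z (mod 10)] D=5 is one option consistent with column 1 (D + X ≡ Z (mod 10), carry-in 0) — take it, so D=5.
Step 4. [col 1: D + X ≡ Z (mod 10)] column 1 reads D+X+carry(0)=Z with D=5, Z=3; with digits 1,3,5 already taken and all letters distinct, the only value for X is 8, so X=8.
Step 5. [col 2: Q + H ≡ K (mod 10)] H=2 is one option consistent with column 2 (Q + H ≡ K (mod 10), carry-in 1) — take it, so H=2.
Step 6. [col 2: Q + H ≡ K (mod 10)] column 2 (Q + H ≡ K (mod 10), carry-in 1) doesn't pin Q yet; pick Q=6 and continue ⇒ Q=6.
Step 7. [col 2: Q + H ≡ K (mod 10)] column 2: given Q=6, H=2, carry-in 1, and digits 1,2,3,5,6,8 already taken and all letters distinct, Q+H≡K (mod 10) forces K=9, so K=9.
Step 8. [col 4: X + J ≡ Z (mod 10)] column 4 reads X+J+carry(1)=Z with X=8, Z=3; with digits 1,2,3,5,6,8,9 already taken and all letters distinct, the only value for J is 4. So J=4.
Step 9. [col 5: Z + Q ≡ T (mod 10)] from column 5 (Z=3, Q=6, carry-in 1, digits 1,2,3,4,5,6,8,9 already taken and all letters distinct): T must equal 0. So T=0.

Answer: D=5, E=1, H=2, J=4, K=9, Q=6, T=0, X=8, Z=3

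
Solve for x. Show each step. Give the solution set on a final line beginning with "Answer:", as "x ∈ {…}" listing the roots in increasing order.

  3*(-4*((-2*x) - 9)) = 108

Step 1. [3*(-4*((-2*x) - 9)) = 108] leading coefficient 3: divide by 3. So div: -4*((-2*x) - 9) = 36.
Step 2. [-4*((-2*x) - 9) = 36] -4·(inner) — divide through by -4 ⇒ div: (-2*x) - 9 = -9.
Step 3. [(-2*x) - 9 = -9] add 9: x sits inside (… - 9). So sub: -2*x = 0.
Step 4. [-2*x = 0] -2 out front; divide by -2. So div: x = 0.

Answer: x ∈ {0}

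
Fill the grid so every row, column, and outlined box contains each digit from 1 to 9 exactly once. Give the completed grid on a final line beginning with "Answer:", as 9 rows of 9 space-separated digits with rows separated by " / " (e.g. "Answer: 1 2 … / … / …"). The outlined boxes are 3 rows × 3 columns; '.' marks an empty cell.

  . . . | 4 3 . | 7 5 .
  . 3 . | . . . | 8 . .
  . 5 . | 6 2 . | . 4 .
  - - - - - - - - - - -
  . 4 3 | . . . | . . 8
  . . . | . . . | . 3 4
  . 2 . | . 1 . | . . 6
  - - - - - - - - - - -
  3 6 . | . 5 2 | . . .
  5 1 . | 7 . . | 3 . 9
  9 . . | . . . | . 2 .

Step 1. [r6c6∈{3,4,5,7,8,9}] in row 6, 4 fits only at r6c6. So r6c6=4.
Step 2. [r9c7∈{1,4,5,6}] r9c7 is the only open cell in col 7 admitting 6. So r9c7=6.
Step 3. [r7c4∈{1,8,9}] 9 has one home in row 7: r7c4. So r7c4=9.
Step 4. [r2c1∈{1,2,4,6,7}] in col 1, 4 fits only at r2c1. So r2c1=4.
Step 5. [r1c1∈{1,2,6,8}] col 1 places 2 nowhere but r1c1. So r1c1=2.
Step 6. [r1c9∈{1}] r1c9's peers cover all but 1. So r1c9=1.
Step 7. [r3c7∈{9}] nothing but 9 survives at r3c7, so r3c7=9.
Step 8. [r1c3∈{6,8,9}] 6 has one home in row 1: r1c3, so r1c3=6.
Step 9. [r6c7∈{5}] only 5 remains possible at r6c7. So r6c7=5.
Step 10. [r5c3∈{1,5,7,8,9}] across col 3, 5 lands solely at r5c3. So r5c3=5.
Step 11. [r8c8∈{8}] r8c8's peers cover all but 8 ⇒ r8c8=8.
Step 12. [r7c3∈{4,7,8}] in row 7, 8 fits only at r7c3, so r7c3=8.
Step 13. [r9c2∈{7}] nothing but 7 survives at r9c2, so r9c2=7.
Step 14. [r8c6∈{6}] r8c6 is down to just 6. So r8c6=6.
Step 15. [r9c6∈{1,3,8}] in col 6, 3 fits only at r9c6 ⇒ r9c6=3.
Step 16. [r9c3∈{4}] r9c3 has the single candidate 4 ⇒ r9c3=4.
Step 17. [r9c4∈{1,8}] 1 has one home in row 9: r9c4. So r9c4=1.
Step 18. [r2c4∈{5}] r2c4's peers cover all but 5, so r2c4=5.
Step 19. [r4c6∈{5,7,9}] row 4 places 5 nowhere but r4c6, so r4c6=5.
Step 20. [r4c4∈{2}] r4c4 is down to just 2 ⇒ r4c4=2.
Step 21. [r5c4∈{8}] r5c4 is down to just 8, so r5c4=8.
Step 22. [r4c7∈{1}] r4c7 has the single candidate 1 ⇒ r4c7=1.
Step 23. [r5c2∈{9}] r5c2 is down to just 9. So r5c2=9.
Step 24. [r6c3∈{7}] r6c3 is down to just 7. So r6c3=7.
Step 25. [r4c5∈{6,7,9}] r4c5 is the only open cell in box 5 admitting 9. So r4c5=9.
Step 26. [r3c3∈{1}] r3c3's peers cover all but 1. So r3c3=1.
Step 27. [r2c5∈{7}] nothing but 7 survives at r2c5. So r2c5=7.
Step 28. [r3c6∈{8}] nothing but 8 survives at r3c6 ⇒ r3c6=8.
Step 29. [r7c9∈{7}] r7c9 is down to just 7. So r7c9=7.
Step 30. [r5c5∈{6}] r5c5 has the single candidate 6 ⇒ r5c5=6.
Step 31. [r1c6∈{9}] only 9 remains possible at r1c6 ⇒ r1c6=9.
Step 32. [r2c9∈{2}] only 2 remains possible at r2c9, so r2c9=2.
Step 33. [r3c9∈{3}] r3c9 has the single candidate 3. So r3c9=3.
Step 34. [r8c5∈{4}] only 4 remains possible at r8c5, so r8c5=4.
Step 35. [r2c8∈{6}] only 6 remains possible at r2c8. So r2c8=6.
Step 36. [r8c3∈{2}] nothing but 2 survives at r8c3 ⇒ r8c3=2.
Step 37. [r2c6∈{1}] r2c6 is down to just 1. So r2c6=1.
Step 38. [r2c3∈{9}] only 9 remains possible at r2c3, so r2c3=9.
Step 39. [r7c8∈{1}] only 1 remains possible at r7c8, so r7c8=1.
Step 40. [r5c7∈{2}] only 2 remains possible at r5c7 ⇒ r5c7=2.
Step 41. [r6c4∈{3}] nothing but 3 survives at r6c4. So r6c4=3.
Step 42. [r5c1∈{1}] r5c1's peers cover all but 1. So r5c1=1.
Step 43. [r3c1∈{7}] r3c1 has the single candidate 7. So r3c1=7.
Step 44. [r6c8∈{9}] nothing but 9 survives at r6c8. So r6c8=9.
Step 45. [r4c8∈{7}] r4c8 is down to just 7 ⇒ r4c8=7.
Step 46. [r6c1∈{8}] r6c1 is down to just 8, so r6c1=8.
Step 47. [r7c7∈{4}] r7c7 is down to just 4. So r7c7=4.
Step 48. [r1c2∈{8}] nothing but 8 survives at r1c2 ⇒ r1c2=8.
Step 49. [r5c6∈{7}] r5c6 has the single candidate 7. So r5c6=7.
Step 50. [r9c9∈{5}] r9c9 is down to just 5, so r9c9=5.
Step 51. [r9c5∈{8}] r9c5's peers cover all but 8. So r9c5=8.
Step 52. [r4c1∈{6}] r4c1 has the single candidate 6, so r4c1=6.

Answer: 2 8 6 4 3 9 7 5 1 / 4 3 9 5 7 1 8 6 2 / 7 5 1 6 2 8 9 4 3 / 6 4 3 2 9 5 1 7 8 / 1 9 5 8 6 7 2 3 4 / 8 2 7 3 1 4 5 9 6 / 3 6 8 9 5 2 4 1 7 / 5 1 2 7 4 6 3 8 9 / 9 7 4 1 8 3 6 2 5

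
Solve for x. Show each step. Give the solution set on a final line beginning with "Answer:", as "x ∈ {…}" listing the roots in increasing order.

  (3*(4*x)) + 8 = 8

Step 1. [(3*(4*x)) + 8 = 8] the outer +8 inverts by subtracting 8, so sub: 3*(4*x) = 0.
Step 2. [3*(4*x) = 0] 3 out front; divide by 3. So div: 4*x = 0.
Step 3. [4*x = 0] 4 out front; divide by 4 ⇒ div: x = 0.

Answer: x ∈ {0}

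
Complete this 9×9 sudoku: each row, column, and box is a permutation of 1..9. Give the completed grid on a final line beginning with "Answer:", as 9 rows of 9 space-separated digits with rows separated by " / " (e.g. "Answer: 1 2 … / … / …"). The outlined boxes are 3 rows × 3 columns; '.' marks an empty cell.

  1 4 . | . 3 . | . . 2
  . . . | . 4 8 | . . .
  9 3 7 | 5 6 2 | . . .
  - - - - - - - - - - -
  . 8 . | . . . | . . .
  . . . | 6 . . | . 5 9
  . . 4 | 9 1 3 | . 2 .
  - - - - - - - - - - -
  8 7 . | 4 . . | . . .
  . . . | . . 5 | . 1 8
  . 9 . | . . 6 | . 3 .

Step 1. [r7c3∈{1,2,3,5,6}] across row 7, 3 lands solely at r7c3, so r7c3=3.
Step 2. [r1c4∈{7}] nothing but 7 survives at r1c4 ⇒ r1c4=7.
Step 3. [r4c4∈{2}] only 2 remains possible at r4c4. So r4c4=2.
Step 4. [r9c3∈{1,2,5}] box 7 places 1 nowhere but r9c3 ⇒ r9c3=1.
Step 5. [r9c1∈{2,4,5}] 5 has one home in box 7: r9c1. So r9c1=5.
Step 6. [r6c7∈{6,7,8}] in row 6, 8 fits only at r6c7. So r6c7=8.
Step 7. [r5c3∈{2}] r5c3 is down to just 2, so r5c3=2.
Step 8. [r8c3∈{6}] only 6 remains possible at r8c3, so r8c3=6.
Step 9. [r2c3∈{5}] r2c3's peers cover all but 5, so r2c3=5.
Step 10. [r8c2∈{2}] nothing but 2 survives at r8c2 ⇒ r8c2=2.
Step 11. [r2c2∈{6}] r2c2 is down to just 6. So r2c2=6.
Step 12. [r1c7∈{5,6,9}] across row 1, 5 lands solely at r1c7, so r1c7=5.
Step 13. [r1c8∈{6,8,9}] 6 has one home in row 1: r1c8. So r1c8=6.
Step 14. [r7c8∈{9}] only 9 remains possible at r7c8. So r7c8=9.
Step 15. [r2c8∈{7}] r2c8 is down to just 7, so r2c8=7.
Step 16. [r4c8∈{4}] r4c8 has the single candidate 4 ⇒ r4c8=4.
Step 17. [r4c6∈{7}] r4c6 is down to just 7 ⇒ r4c6=7.
Step 18. [r7c5∈{2}] r7c5 has the single candidate 2. So r7c5=2.
Step 19. [r9c7∈{2,4,7}] row 9 places 2 nowhere but r9c7. So r9c7=2.
Step 20. [r9c9∈{4,7}] across row 9, 4 lands solely at r9c9. So r9c9=4.
Step 21. [r3c9∈{1}] nothing but 1 survives at r3c9, so r3c9=1.
Step 22. [r4c7∈{1,3,6}] in row 4, 1 fits only at r4c7. So r4c7=1.
Step 23. [r6c9∈{6,7}] 7 has one home in col 9: r6c9 ⇒ r6c9=7.
Step 24. [r4c9∈{3,6}] in box 6, 6 fits only at r4c9, so r4c9=6.
Step 25. [r5c7∈{3}] nothing but 3 survives at r5c7 ⇒ r5c7=3.
Step 26. [r9c5∈{7,8}] in row 9, 7 fits only at r9c5 ⇒ r9c5=7.
Step 27. [r1c6∈{9}] r1c6's peers cover all but 9. So r1c6=9.
Step 28. [r3c8∈{8}] only 8 remains possible at r3c8. So r3c8=8.
Step 29. [r3c7∈{4}] only 4 remains possible at r3c7 ⇒ r3c7=4.
Step 30. [r6c1∈{6}] nothing but 6 survives at r6c1 ⇒ r6c1=6.
Step 31. [r7c9∈{5}] only 5 remains possible at r7c9. So r7c9=5.
Step 32. [r6c2∈{5}] nothing but 5 survives at r6c2, so r6c2=5.
Step 33. [r5c1∈{7}] r5c1 is down to just 7. So r5c1=7.
Step 34. [r8c7∈{7}] r8c7's peers cover all but 7. So r8c7=7.
Step 35. [r2c7∈{9}] r2c7's peers cover all but 9. So r2c7=9.
Step 36. [r7c6∈{1}] r7c6's peers cover all but 1. So r7c6=1.
Step 37. [r5c2∈{1}] r5c2 has the single candidate 1. So r5c2=1.
Step 38. [r5c5∈{8}] r5c5's peers cover all but 8 ⇒ r5c5=8.
Step 39. [r1c3∈{8}] nothing but 8 survives at r1c3 ⇒ r1c3=8.
Step 40. [r8c4∈{3}] r8c4's peers cover all but 3 ⇒ r8c4=3.
Step 41. [r8c5∈{9}] r8c5 is down to just 9, so r8c5=9.
Step 42. [r7c7∈{6}] r7c7's peers cover all but 6. So r7c7=6.
Step 43. [r2c4∈{1}] r2c4 is down to just 1. So r2c4=1.
Step 44. [r2c9∈{3}] only 3 remains possible at r2c9, so r2c9=3.
Step 45. [r2c1∈{2}] r2c1 has the single candidate 2, so r2c1=2.
Step 46. [r8c1∈{4}] r8c1 has the single candidate 4, so r8c1=4.
Step 47. [r4c1∈{3}] r4c1 is down to just 3. So r4c1=3.
Step 48. [r4c5∈{5}] only 5 remains possible at r4c5. So r4c5=5.
Step 49. [r9c4∈{8}] r9c4 has the single candidate 8 ⇒ r9c4=8.
Step 50. [r4c3∈{9}] nothing but 9 survives at r4c3, so r4c3=9.
Step 51. [r5c6∈{4}] only 4 remains possible at r5c6, so r5c6=4.

Answer: 1 4 8 7 3 9 5 6 2 / 2 6 5 1 4 8 9 7 3 / 9 3 7 5 6 2 4 8 1 / 3 8 9 2 5 7 1 4 6 / 7 1 2 6 8 4 3 5 9 / 6 5 4 9 1 3 8 2 7 / 8 7 3 4 2 1 6 9 5 / 4 2 6 3 9 5 7 1 8 / 5 9 1 8 7 6 2 3 4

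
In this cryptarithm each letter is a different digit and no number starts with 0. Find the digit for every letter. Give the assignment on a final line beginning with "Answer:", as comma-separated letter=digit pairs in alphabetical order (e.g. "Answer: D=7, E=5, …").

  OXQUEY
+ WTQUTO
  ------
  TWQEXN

Step 1. [col 1: Y + O ≡ N (mod 10)] Y=1 is one option consistent with column 1 (Y + O ≡ N (mod 10), carry-in 0) — take it. So Y=1.
Step 2. [col 1: Y + O ≡ N (mod 10)] several values work for O in column 1 (Y + O ≡ N (mod 10), carry-in 0); try O=2, so O=2.
Step 3. [col 1: Y + O ≡ N (mod 10)] column 1 reads Y+O+carry(0)=N with Y=1, O=2; with digits 1,2 already taken and all letters distinct, the only value for N is 3, so N=3.
Step 4. [col 2: E + T ≡ X (mod 10)] no forcing yet in column 2 (carry-in 0); X=7 is free and consistent — try it. So X=7.
Step 5. [col 2: E + T ≡ X (mod 10)] column 2 (E + T ≡ X (mod 10), carry-in 0) doesn't pin E yet; pick E=9 and continue, so E=9.
Step 6. [col 2: E + T ≡ X (mod 10)] from column 2 (E=9, X=7, carry-in 0, digits 1,2,3,7,9 already taken and all letters distinct): T must equal 8. So T=8.
Step 7. [col 3: U + U ≡ E (mod 10)] in column 3 we have U+U≡E with carry-in 1; given E=9 and digits 1,2,3,7,8,9 already taken and all letters distinct, that pins U to 4. So U=4.
Step 8. [col 4: Q + Q ≡ Q (mod 10)] column 4 reads Q+Q+carry(0)=Q with nothing yet; with digits 1,2,3,4,7,8,9 already taken and all letters distinct, the only value for Q is 0 ⇒ Q=0.
Step 9. [col 5: X + T ≡ W (mod 10)] column 5 reads X+T+carry(0)=W with X=7, T=8; with digits 0,1,2,3,4,7,8,9 already taken and all letters distinct, the only value for W is 5 ⇒ W=5.

Answer: E=9, N=3, O=2, Q=0, T=8, U=4, W=5, X=7, Y=1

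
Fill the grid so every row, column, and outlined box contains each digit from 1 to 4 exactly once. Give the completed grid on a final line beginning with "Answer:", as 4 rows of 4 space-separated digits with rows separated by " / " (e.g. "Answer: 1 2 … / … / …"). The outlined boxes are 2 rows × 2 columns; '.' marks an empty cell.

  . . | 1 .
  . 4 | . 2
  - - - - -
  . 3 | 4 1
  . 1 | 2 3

Step 1. [r1c1∈{2,3}] 3 has one home in row 1: r1c1 ⇒ r1c1=3.
Step 2. [r4c1∈{4}] only 4 remains possible at r4c1. So r4c1=4.
Step 3. [r1c4∈{4}] nothing but 4 survives at r1c4 ⇒ r1c4=4.
Step 4. [r2c3∈{3}] nothing but 3 survives at r2c3, so r2c3=3.
Step 5. [r1c2∈{2}] nothing but 2 survives at r1c2. So r1c2=2.
Step 6. [r2c1∈{1}] only 1 remains possible at r2c1, so r2c1=1.
Step 7. [r3c1∈{2}] r3c1 has the single candidate 2. So r3c1=2.

Answer: 3 2 1 4 / 1 4 3 2 / 2 3 4 1 / 4 1 2 3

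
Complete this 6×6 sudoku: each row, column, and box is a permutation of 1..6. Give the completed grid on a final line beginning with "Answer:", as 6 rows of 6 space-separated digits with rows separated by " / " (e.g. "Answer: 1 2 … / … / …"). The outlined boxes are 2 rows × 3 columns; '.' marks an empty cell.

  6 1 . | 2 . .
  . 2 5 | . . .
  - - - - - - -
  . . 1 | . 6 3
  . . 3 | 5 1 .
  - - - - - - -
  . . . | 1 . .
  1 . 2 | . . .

Step 1. [r1c5∈{3,4,5}] in row 1, 3 fits only at r1c5, so r1c5=3.
Step 2. [r2c5∈{4}] r2c5's peers cover all but 4. So r2c5=4.
Step 3. [r5c3∈{4,6}] across col 3, 6 lands solely at r5c3 ⇒ r5c3=6.
Step 4. [r3c4∈{4}] r3c4 has the single candidate 4 ⇒ r3c4=4.
Step 5. [r6c5∈{5}] only 5 remains possible at r6c5. So r6c5=5.
Step 6. [r3c2∈{5}] only 5 remains possible at r3c2, so r3c2=5.
Step 7. [r4c6∈{2}] r4c6's peers cover all but 2 ⇒ r4c6=2.
Step 8. [r5c6∈{4}] r5c6 has the single candidate 4 ⇒ r5c6=4.
Step 9. [r6c2∈{3,4}] row 6 places 4 nowhere but r6c2 ⇒ r6c2=4.
Step 10. [r2c4∈{6}] r2c4 is down to just 6, so r2c4=6.
Step 11. [r5c2∈{3}] r5c2 is down to just 3 ⇒ r5c2=3.
Step 12. [r4c2∈{6}] r4c2 has the single candidate 6. So r4c2=6.
Step 13. [r5c5∈{2}] only 2 remains possible at r5c5, so r5c5=2.
Step 14. [r6c6∈{6}] only 6 remains possible at r6c6. So r6c6=6.
Step 15. [r2c1∈{3}] nothing but 3 survives at r2c1 ⇒ r2c1=3.
Step 16. [r4c1∈{4}] r4c1 is down to just 4 ⇒ r4c1=4.
Step 17. [r1c3∈{4}] r1c3 is down to just 4, so r1c3=4.
Step 18. [r6c4∈{3}] r6c4 has the single candidate 3, so r6c4=3.
Step 19. [r5c1∈{5}] only 5 remains possible at r5c1. So r5c1=5.
Step 20. [r1c6∈{5}] r1c6 is down to just 5 ⇒ r1c6=5.
Step 21. [r3c1∈{2}] r3c1 has the single candidate 2, so r3c1=2.
Step 22. [r2c6∈{1}] r2c6 is down to just 1 ⇒ r2c6=1.

Answer: 6 1 4 2 3 5 / 3 2 5 6 4 1 / 2 5 1 4 6 3 / 4 6 3 5 1 2 / 5 3 6 1 2 4 / 1 4 2 3 5 6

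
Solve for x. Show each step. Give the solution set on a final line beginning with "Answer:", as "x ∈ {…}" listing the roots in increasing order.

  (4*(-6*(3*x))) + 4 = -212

Step 1. [(4*(-6*(3*x))) + 4 = -212] 4 | LHS and 4 | -212: pull 4 out. So factor: (-6*(3*x)) + 1 = -53.
Step 2. [(-6*(3*x)) + 1 = -53] peel the +1: subtract 1 from each side, so sub: -6*(3*x) = -54.
Step 3. [-6*(3*x) = -54] -6 out front; divide by -6. So div: 3*x = 9.
Step 4. [3*x = 9] leading coefficient 3: divide by 3 ⇒ div: x = 3.

Answer: x ∈ {3}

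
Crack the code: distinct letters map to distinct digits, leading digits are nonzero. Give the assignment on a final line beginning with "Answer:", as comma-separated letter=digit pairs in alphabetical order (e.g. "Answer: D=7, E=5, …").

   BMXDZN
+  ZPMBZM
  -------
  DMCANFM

Step 1. [col 1: N + M ≡ M (mod 10)] column 1: given nothing yet, carry-in 0, and all letters distinct, none taken yet, N+M≡M (mod 10) forces N=0 ⇒ N=0.
Step 2. [D] D is the leading digit of a 7-digit sum of two 6-digit numbers; the final carry is exactly 1. So D=1.
Step 3. [col 1: N + M ≡ M (mod 10)] column 1 (N + M ≡ M (mod 10), carry-in 0) doesn't pin M yet; pick M=5 and continue, so M=5.
Step 4. [col 2: Z + Z ≡ F (mod 10)] column 2 (Z + Z ≡ F (mod 10), carry-in 0) doesn't pin Z yet; pick Z=7 and continue. So Z=7.
Step 5. [col 2: Z + Z ≡ F (mod 10)] from column 2 (Z=7, carry-in 0, digits 0,1,5,7 already taken and all letters distinct): F must equal 4. So F=4.
Step 6. [col 3: D + B ≡ N (mod 10)] in column 3 we have D+B≡N with carry-in 1; given D=1, N=0 and digits 0,1,4,5,7 already taken and all letters distinct, that pins B to 8, so B=8.
Step 7. [col 4: X + M ≡ A (mod 10)] no forcing yet in column 4 (carry-in 1); A=2 is free and consistent — try it. So A=2.
Step 8. [col 4: X + M ≡ A (mod 10)] from column 4 (M=5, A=2, carry-in 1, digits 0,1,2,4,5,7,8 already taken and all letters distinct): X must equal 6 ⇒ X=6.
Step 9. [col 5: M + P ≡ C (mod 10)] from column 5 (M=5, carry-in 1, digits 0,1,2,4,5,6,7,8 already taken and all letters distinct): C must equal 9 ⇒ C=9.
Step 10. [col 5: M + P ≡ C (mod 10)] column 5 reads M+P+carry(1)=C with M=5, C=9; with digits 0,1,2,4,5,6,7,8,9 already taken and all letters distinct, the only value for P is 3 ⇒ P=3.

Answer: A=2, B=8, C=9, D=1, F=4, M=5, N=0, P=3, X=6, Z=7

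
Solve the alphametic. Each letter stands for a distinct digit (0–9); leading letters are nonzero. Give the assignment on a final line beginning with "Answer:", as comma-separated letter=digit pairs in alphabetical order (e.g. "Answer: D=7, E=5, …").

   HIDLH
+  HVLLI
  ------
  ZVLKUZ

Step 1. [col 1: H + I ≡ Z (mod 10)] no forcing yet in column 1 (carry-in 0); I=5 is free and consistent — try it. So I=5.
Step 2. [col 1: H + I ≡ Z (mod 10)] Z=1 is one option consistent with column 1 (H + I ≡ Z (mod 10), carry-in 0) — take it, so Z=1.
Step 3. [col 1: H + I ≡ Z (mod 10)] column 1: given I=5, Z=1, carry-in 0, and digits 1,5 already taken and all letters distinct, H+I≡Z (mod 10) forces H=6. So H=6.
Step 4. [col 2: L + L ≡ U (mod 10)] several values work for L in column 2 (L + L ≡ U (mod 10), carry-in 1); try L=8, so L=8.
Step 5. [col 2: L + L ≡ U (mod 10)] from column 2 (L=8, carry-in 1, digits 1,5,6,8 already taken and all letters distinct): U must equal 7 ⇒ U=7.
Step 6. [col 3: D + L ≡ K (mod 10)] no forcing yet in column 3 (carry-in 1); K=3 is free and consistent — try it. So K=3.
Step 7. [col 3: D + L ≡ K (mod 10)] from column 3 (L=8, K=3, carry-in 1, digits 1,3,5,6,7,8 already taken and all letters distinct): D must equal 4 ⇒ D=4.
Step 8. [col 4: I + V ≡ L (mod 10)] in column 4 we have I+V≡L with carry-in 1; given I=5, L=8 and digits 1,3,4,5,6,7,8 already taken and all letters distinct, that pins V to 2. So V=2.

Answer: D=4, H=6, I=5, K=3, L=8, U=7, V=2, Z=1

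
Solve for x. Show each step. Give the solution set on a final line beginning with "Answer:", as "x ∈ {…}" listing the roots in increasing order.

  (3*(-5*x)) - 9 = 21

Step 1. [(3*(-5*x)) - 9 = 21] add 9: x sits inside (… - 9), so sub: 3*(-5*x) = 30.
Step 2. [3*(-5*x) = 30] LHS = 3·(…); ÷3 both sides ⇒ div: -5*x = 10.
Step 3. [-5*x = 10] -5 out front; divide by -5, so div: x = -2.

Answer: x ∈ {-2}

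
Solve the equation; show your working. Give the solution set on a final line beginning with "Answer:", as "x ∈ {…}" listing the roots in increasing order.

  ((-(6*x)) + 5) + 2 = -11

Step 1. [((-(6*x)) + 5) + 2 = -11] peel the +2: subtract 2 from each side ⇒ sub: (-(6*x)) + 5 = -13.
Step 2. [(-(6*x)) + 5 = -13] the outer +5 inverts by subtracting 5, so sub: -(6*x) = -18.
Step 3. [-(6*x) = -18] leading − — multiply by −1, so neg: 6*x = 18.
Step 4. [6*x = 18] 6 out front; divide by 6, so div: x = 3.

Answer: x ∈ {3}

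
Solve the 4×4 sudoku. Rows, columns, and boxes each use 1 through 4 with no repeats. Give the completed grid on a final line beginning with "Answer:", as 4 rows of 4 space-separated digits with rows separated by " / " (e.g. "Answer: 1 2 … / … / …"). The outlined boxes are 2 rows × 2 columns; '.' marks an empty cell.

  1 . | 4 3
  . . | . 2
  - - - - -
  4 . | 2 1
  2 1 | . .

Step 1. [r2c2∈{3,4}] r2c2 is the only open cell in row 2 admitting 4 ⇒ r2c2=4.
Step 2. [r2c1∈{3}] r2c1 has the single candidate 3 ⇒ r2c1=3.
Step 3. [r2c3∈{1}] nothing but 1 survives at r2c3 ⇒ r2c3=1.
Step 4. [r3c2∈{3}] only 3 remains possible at r3c2. So r3c2=3.
Step 5. [r4c3∈{3}] nothing but 3 survives at r4c3. So r4c3=3.
Step 6. [r4c4∈{4}] r4c4 has the single candidate 4, so r4c4=4.
Step 7. [r1c2∈{2}] nothing but 2 survives at r1c2. So r1c2=2.

Answer: 1 2 4 3 / 3 4 1 2 / 4 3 2 1 / 2 1 3 4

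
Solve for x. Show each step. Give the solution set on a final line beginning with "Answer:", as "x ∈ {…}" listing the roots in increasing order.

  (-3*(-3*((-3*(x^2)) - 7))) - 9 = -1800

Step 1. [(-3*(-3*((-3*(x^2)) - 7))) - 9 = -1800] the outer -9 inverts by adding 9, so sub: -3*(-3*((-3*(x^2)) - 7)) = -1791.
Step 2. [-3*(-3*((-3*(x^2)) - 7)) = -1791] divide by the outer -3, so div: -3*((-3*(x^2)) - 7) = 597.
Step 3. [-3*((-3*(x^2)) - 7) = 597] divide by the outer -3. So div: (-3*(x^2)) - 7 = -199.
Step 4. [(-3*(x^2)) - 7 = -199] peel the -7: add 7 from each side, so sub: -3*(x^2) = -192.
Step 5. [-3*(x^2) = -192] leading coefficient -3: divide by -3, so div: x^2 = 64.
Step 6. [x^2 = 64] 64 ≥ 0, LHS is (·)² — take ±√ ⇒ sqrt: x = 8 or -8.

Answer: x ∈ {-8, 8}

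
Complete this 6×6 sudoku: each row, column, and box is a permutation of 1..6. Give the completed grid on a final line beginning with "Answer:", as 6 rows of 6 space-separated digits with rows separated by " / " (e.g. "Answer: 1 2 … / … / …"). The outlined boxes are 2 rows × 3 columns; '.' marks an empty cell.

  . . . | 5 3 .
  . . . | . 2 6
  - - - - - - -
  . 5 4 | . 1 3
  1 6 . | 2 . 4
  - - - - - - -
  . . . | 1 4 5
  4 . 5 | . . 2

Step 1. [r6c2∈{1,3}] in row 6, 1 fits only at r6c2. So r6c2=1.
Step 2. [r4c3∈{3}] nothing but 3 survives at r4c3, so r4c3=3.
Step 3. [r1c2∈{2,4}] across row 1, 4 lands solely at r1c2, so r1c2=4.
Step 4. [r5c2∈{2,3}] r5c2 is the only open cell in col 2 admitting 2, so r5c2=2.
Step 5. [r1c3∈{1,2,6}] across col 3, 2 lands solely at r1c3 ⇒ r1c3=2.
Step 6. [r5c1∈{3,6}] row 5 places 3 nowhere but r5c1 ⇒ r5c1=3.
Step 7. [r6c4∈{3,6}] 3 has one home in row 6: r6c4. So r6c4=3.
Step 8. [r6c5∈{6}] r6c5 is down to just 6 ⇒ r6c5=6.
Step 9. [r1c6∈{1}] nothing but 1 survives at r1c6. So r1c6=1.
Step 10. [r3c1∈{2}] r3c1 has the single candidate 2, so r3c1=2.
Step 11. [r5c3∈{6}] only 6 remains possible at r5c3, so r5c3=6.
Step 12. [r4c5∈{5}] nothing but 5 survives at r4c5, so r4c5=5.
Step 13. [r2c4∈{4}] nothing but 4 survives at r2c4 ⇒ r2c4=4.
Step 14. [r2c3∈{1}] nothing but 1 survives at r2c3, so r2c3=1.
Step 15. [r2c2∈{3}] r2c2 has the single candidate 3 ⇒ r2c2=3.
Step 16. [r2c1∈{5}] only 5 remains possible at r2c1. So r2c1=5.
Step 17. [r1c1∈{6}] r1c1's peers cover all but 6 ⇒ r1c1=6.
Step 18. [r3c4∈{6}] r3c4 is down to just 6 ⇒ r3c4=6.

Answer: 6 4 2 5 3 1 / 5 3 1 4 2 6 / 2 5 4 6 1 3 / 1 6 3 2 5 4 / 3 2 6 1 4 5 / 4 1 5 3 6 2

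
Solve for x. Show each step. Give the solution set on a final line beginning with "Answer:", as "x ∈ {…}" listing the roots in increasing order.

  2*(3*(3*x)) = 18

Step 1. [2*(3*(3*x)) = 18] divide by the outer 2, so div: 3*(3*x) = 9.
Step 2. [3*(3*x) = 9] 3 out front; divide by 3 ⇒ div: 3*x = 3.
Step 3. [3*x = 3] leading coefficient 3: divide by 3, so div: x = 1.

Answer: x ∈ {1}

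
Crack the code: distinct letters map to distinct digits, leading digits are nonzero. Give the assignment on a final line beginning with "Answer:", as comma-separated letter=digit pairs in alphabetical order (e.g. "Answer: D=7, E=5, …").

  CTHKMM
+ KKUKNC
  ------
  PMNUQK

Step 1. [col 1: M + C ≡ K (mod 10)] M=2 is one option consistent with column 1 (M + C ≡ K (mod 10), carry-in 0) — take it, so M=2.
Step 2. [col 1: M + C ≡ K (mod 10)] column 1 (M + C ≡ K (mod 10), carry-in 0) doesn't pin C yet; pick C=3 and continue. So C=3.
Step 3. [col 1: M + C ≡ K (mod 10)] from column 1 (M=2, C=3, carry-in 0, digits 2,3 already taken and all letters distinct): K must equal 5, so K=5.
Step 4. [col 2: M + N ≡ Q (mod 10)] several values work for Q in column 2 (M + N ≡ Q (mod 10), carry-in 0); try Q=0, so Q=0.
Step 5. [col 2: M + N ≡ Q (mod 10)] column 2 reads M+N+carry(0)=Q with M=2, Q=0; with digits 0,2,3,5 already taken and all letters distinct, the only value for N is 8, so N=8.
Step 6. [col 3: K + K ≡ U (mod 10)] from column 3 (K=5, carry-in 1, digits 0,2,3,5,8 already taken and all letters distinct): U must equal 1 ⇒ U=1.
Step 7. [col 4: H + U ≡ N (mod 10)] in column 4 we have H+U≡N with carry-in 1; given U=1, N=8 and digits 0,1,2,3,5,8 already taken and all letters distinct, that pins H to 6. So H=6.
Step 8. [col 5: T + K ≡ M (mod 10)] from column 5 (K=5, M=2, carry-in 0, digits 0,1,2,3,5,6,8 already taken and all letters distinct): T must equal 7. So T=7.
Step 9. [col 6: C + K ≡ P (mod 10)] column 6: given C=3, K=5, carry-in 1, and digits 0,1,2,3,5,6,7,8 already taken and all letters distinct, C+K≡P (mod 10) forces P=9 ⇒ P=9.

Answer: C=3, H=6, K=5, M=2, N=8, P=9, Q=0, T=7, U=1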